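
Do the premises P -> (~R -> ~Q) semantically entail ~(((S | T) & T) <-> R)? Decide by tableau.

Initial set: {(P -> (~R -> ~Q)); ~~(((S | T) & T) <-> R)}.
(P -> (~R -> ~Q)): β-rule — branch into ~P  //  (~R -> ~Q).
  branch 1 (add ~P):
    ~~(((S | T) & T) <-> R): β-rule — branch into ((S | T) & T), R  //  ~((S | T) & T), ~R.
      branch 1.1 (add ((S | T) & T), R):
        ((S | T) & T): α-rule — add (S | T), T.
        (S | T): β-rule — branch into S  //  T.
          branch 1.1.1 (add S):
            ○ open, literals {P=false, R=true, S=true, T=true}.
          branch 1.1.2 (add T):
            ○ open, literals {P=false, R=true, T=true}.
      branch 1.2 (add ~((S | T) & T), ~R):
        ~((S | T) & T): β-rule — branch into ~(S | T)  //  ~T.
          branch 1.2.1 (add ~(S | T)):
            ~(S | T): α-rule — add ~S, ~T.
            ○ open, literals {P=false, R=false, S=false, T=false}.
          branch 1.2.2 (add ~T):
            ○ open, literals {P=false, R=false, T=false}.
  branch 2 (add (~R -> ~Q)):
    ~~(((S | T) & T) <-> R): β-rule — branch into ((S | T) & T), R  //  ~((S | T) & T), ~R.
      branch 2.1 (add ((S | T) & T), R):
        ((S | T) & T): α-rule — add (S | T), T.
        (~R -> ~Q): β-rule — branch into ~~R  //  ~Q.
          branch 2.1.1 (add ~~R):
            (S | T): β-rule — branch into S  //  T.
              branch 2.1.1.1 (add S):
                ○ open, literals {R=true, S=true, T=true}.
              branch 2.1.1.2 (add T):
                ○ open, literals {R=true, T=true}.
          branch 2.1.2 (add ~Q):
            (S | T): β-rule — branch into S  //  T.
              branch 2.1.2.1 (add S):
                ○ open, literals {Q=false, R=true, S=true, T=true}.
              branch 2.1.2.2 (add T):
                ○ open, literals {Q=false, R=true, T=true}.
      branch 2.2 (add ~((S | T) & T), ~R):
        (~R -> ~Q): β-rule — branch into ~~R  //  ~Q.
          branch 2.2.1 (add ~~R):
            × closes — contains both R and ~R.
          branch 2.2.2 (add ~Q):
            ~((S | T) & T): β-rule — branch into ~(S | T)  //  ~T.
              branch 2.2.2.1 (add ~(S | T)):
                ~(S | T): α-rule — add ~S, ~T.
                ○ open, literals {Q=false, R=false, S=false, T=false}.
              branch 2.2.2.2 (add ~T):
                ○ open, literals {Q=false, R=false, T=false}.
1 branch closed, 10 open.
An open branch gives a countermodel: P=false, R=true, S=true, T=true (unmentioned atoms arbitrary); the premises hold there but the conclusion fails.

No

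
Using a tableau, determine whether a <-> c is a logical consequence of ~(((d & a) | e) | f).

No

Initial set: {~(((d & a) | e) | f); ~(a <-> c)}.
~(((d & a) | e) | f): α-rule — add ~((d & a) | e), ~f.
~((d & a) | e): α-rule — add ~(d & a), ~e.
~(a <-> c): β-rule — branch into a, ~c  //  ~a, c.
  branch 1 (add a, ~c):
    ~(d & a): β-rule — branch into ~d  //  ~a.
      branch 1.1 (add ~d):
        ○ open, literals {a=true, c=false, d=false, e=false, f=false}.
      branch 1.2 (add ~a):
        × closes — contains both a and ~a.
  branch 2 (add ~a, c):
    ~(d & a): β-rule — branch into ~d  //  ~a.
      branch 2.1 (add ~d):
        ○ open, literals {a=false, c=true, d=false, e=false, f=false}.
      branch 2.2 (add ~a):
        ○ open, literals {a=false, c=true, e=false, f=false}.
1 branch closed, 3 open.
An open branch gives a countermodel: a=true, c=false, d=false, e=false, f=false (unmentioned atoms arbitrary); the premises hold there but the conclusion fails.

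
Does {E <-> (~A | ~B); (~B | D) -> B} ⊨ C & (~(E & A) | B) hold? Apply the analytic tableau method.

No

Initial set: {(E <-> (~A | ~B)); ((~B | D) -> B); ~(C & (~(E & A) | B))}.
(E <-> (~A | ~B)): β-rule — branch into E, (~A | ~B)  //  ~E, ~(~A | ~B).
  branch 1 (add E, (~A | ~B)):
    ((~B | D) -> B): β-rule — branch into ~(~B | D)  //  B.
      branch 1.1 (add ~(~B | D)):
        ~(~B | D): α-rule — add ~~B, ~D.
        ~(C & (~(E & A) | B)): β-rule — branch into ~C  //  ~(~(E & A) | B).
          branch 1.1.1 (add ~C):
            (~A | ~B): β-rule — branch into ~A  //  ~B.
              branch 1.1.1.1 (add ~A):
                ○ open, literals {A=false, B=true, C=false, D=false, E=true}.
              branch 1.1.1.2 (add ~B):
                × closes — contains both B and ~B.
          branch 1.1.2 (add ~(~(E & A) | B)):
            ~(~(E & A) | B): α-rule — add ~~(E & A), ~B.
            × closes — contains both B and ~B.
      branch 1.2 (add B):
        ~(C & (~(E & A) | B)): β-rule — branch into ~C  //  ~(~(E & A) | B).
          branch 1.2.1 (add ~C):
            (~A | ~B): β-rule — branch into ~A  //  ~B.
              branch 1.2.1.1 (add ~A):
                ○ open, literals {A=false, B=true, C=false, E=true}.
              branch 1.2.1.2 (add ~B):
                × closes — contains both B and ~B.
          branch 1.2.2 (add ~(~(E & A) | B)):
            ~(~(E & A) | B): α-rule — add ~~(E & A), ~B.
            × closes — contains both B and ~B.
  branch 2 (add ~E, ~(~A | ~B)):
    ~(~A | ~B): α-rule — add ~~A, ~~B.
    ((~B | D) -> B): β-rule — branch into ~(~B | D)  //  B.
      branch 2.1 (add ~(~B | D)):
        ~(~B | D): α-rule — add ~~B, ~D.
        ~(C & (~(E & A) | B)): β-rule — branch into ~C  //  ~(~(E & A) | B).
          branch 2.1.1 (add ~C):
            ○ open, literals {A=true, B=true, C=false, D=false, E=false}.
          branch 2.1.2 (add ~(~(E & A) | B)):
            ~(~(E & A) | B): α-rule — add ~~(E & A), ~B.
            × closes — contains both B and ~B.
      branch 2.2 (add B):
        ~(C & (~(E & A) | B)): β-rule — branch into ~C  //  ~(~(E & A) | B).
          branch 2.2.1 (add ~C):
            ○ open, literals {A=true, B=true, C=false, E=false}.
          branch 2.2.2 (add ~(~(E & A) | B)):
            ~(~(E & A) | B): α-rule — add ~~(E & A), ~B.
            × closes — contains both B and ~B.
6 branches closed, 4 open.
An open branch gives a countermodel: A=false, B=true, C=false, D=false, E=true (unmentioned atoms arbitrary); the premises hold there but the conclusion fails.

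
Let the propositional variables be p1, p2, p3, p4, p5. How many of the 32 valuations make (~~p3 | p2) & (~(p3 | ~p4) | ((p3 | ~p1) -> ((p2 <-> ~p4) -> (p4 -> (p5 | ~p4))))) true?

Initial set: {((~~p3 | p2) & (~(p3 | ~p4) | ((p3 | ~p1) -> ((p2 <-> ~p4) -> (p4 -> (p5 | ~p4))))))}.
((~~p3 | p2) & (~(p3 | ~p4) | ((p3 | ~p1) -> ((p2 <-> ~p4) -> (p4 -> (p5 | ~p4)))))): α-rule — add (~~p3 | p2), (~(p3 | ~p4) | ((p3 | ~p1) -> ((p2 <-> ~p4) -> (p4 -> (p5 | ~p4))))).
(~~p3 | p2): β-rule — branch into ~~p3  //  p2.
  branch 1 (add ~~p3):
    ~~p3: drop double negation, giving p3.
    (~(p3 | ~p4) | ((p3 | ~p1) -> ((p2 <-> ~p4) -> (p4 -> (p5 | ~p4))))): β-rule — branch into ~(p3 | ~p4)  //  ((p3 | ~p1) -> ((p2 <-> ~p4) -> (p4 -> (p5 | ~p4)))).
      branch 1.1 (add ~(p3 | ~p4)):
        ~(p3 | ~p4): α-rule — add ~p3, ~~p4.
        × closes — contains both p3 and ~p3.
      branch 1.2 (add ((p3 | ~p1) -> ((p2 <-> ~p4) -> (p4 -> (p5 | ~p4))))):
        ((p3 | ~p1) -> ((p2 <-> ~p4) -> (p4 -> (p5 | ~p4)))): β-rule — branch into ~(p3 | ~p1)  //  ((p2 <-> ~p4) -> (p4 -> (p5 | ~p4))).
          branch 1.2.1 (add ~(p3 | ~p1)):
            ~(p3 | ~p1): α-rule — add ~p3, ~~p1.
            × closes — contains both p3 and ~p3.
          branch 1.2.2 (add ((p2 <-> ~p4) -> (p4 -> (p5 | ~p4)))):
            ((p2 <-> ~p4) -> (p4 -> (p5 | ~p4))): β-rule — branch into ~(p2 <-> ~p4)  //  (p4 -> (p5 | ~p4)).
              branch 1.2.2.1 (add ~(p2 <-> ~p4)):
                ~(p2 <-> ~p4): β-rule — branch into p2, ~~p4  //  ~p2, ~p4.
                  branch 1.2.2.1.1 (add p2, ~~p4):
                    ○ open, literals {p2=true, p3=true, p4=true}.
                  branch 1.2.2.1.2 (add ~p2, ~p4):
                    ○ open, literals {p2=false, p3=true, p4=false}.
              branch 1.2.2.2 (add (p4 -> (p5 | ~p4))):
                (p4 -> (p5 | ~p4)): β-rule — branch into ~p4  //  (p5 | ~p4).
                  branch 1.2.2.2.1 (add ~p4):
                    ○ open, literals {p3=true, p4=false}.
                  branch 1.2.2.2.2 (add (p5 | ~p4)):
                    (p5 | ~p4): β-rule — branch into p5  //  ~p4.
                      branch 1.2.2.2.2.1 (add p5):
                        ○ open, literals {p3=true, p5=true}.
                      branch 1.2.2.2.2.2 (add ~p4):
                        ○ open, literals {p3=true, p4=false}.
  branch 2 (add p2):
    (~(p3 | ~p4) | ((p3 | ~p1) -> ((p2 <-> ~p4) -> (p4 -> (p5 | ~p4))))): β-rule — branch into ~(p3 | ~p4)  //  ((p3 | ~p1) -> ((p2 <-> ~p4) -> (p4 -> (p5 | ~p4)))).
      branch 2.1 (add ~(p3 | ~p4)):
        ~(p3 | ~p4): α-rule — add ~p3, ~~p4.
        ○ open, literals {p2=true, p3=false, p4=true}.
      branch 2.2 (add ((p3 | ~p1) -> ((p2 <-> ~p4) -> (p4 -> (p5 | ~p4))))):
        ((p3 | ~p1) -> ((p2 <-> ~p4) -> (p4 -> (p5 | ~p4)))): β-rule — branch into ~(p3 | ~p1)  //  ((p2 <-> ~p4) -> (p4 -> (p5 | ~p4))).
          branch 2.2.1 (add ~(p3 | ~p1)):
            ~(p3 | ~p1): α-rule — add ~p3, ~~p1.
            ○ open, literals {p1=true, p2=true, p3=false}.
          branch 2.2.2 (add ((p2 <-> ~p4) -> (p4 -> (p5 | ~p4)))):
            ((p2 <-> ~p4) -> (p4 -> (p5 | ~p4))): β-rule — branch into ~(p2 <-> ~p4)  //  (p4 -> (p5 | ~p4)).
              branch 2.2.2.1 (add ~(p2 <-> ~p4)):
                ~(p2 <-> ~p4): β-rule — branch into p2, ~~p4  //  ~p2, ~p4.
                  branch 2.2.2.1.1 (add p2, ~~p4):
                    ○ open, literals {p2=true, p4=true}.
                  branch 2.2.2.1.2 (add ~p2, ~p4):
                    × closes — contains both p2 and ~p2.
              branch 2.2.2.2 (add (p4 -> (p5 | ~p4))):
                (p4 -> (p5 | ~p4)): β-rule — branch into ~p4  //  (p5 | ~p4).
                  branch 2.2.2.2.1 (add ~p4):
                    ○ open, literals {p2=true, p4=false}.
                  branch 2.2.2.2.2 (add (p5 | ~p4)):
                    (p5 | ~p4): β-rule — branch into p5  //  ~p4.
                      branch 2.2.2.2.2.1 (add p5):
                        ○ open, literals {p2=true, p5=true}.
                      branch 2.2.2.2.2.2 (add ~p4):
                        ○ open, literals {p2=true, p4=false}.
3 branches closed, 11 open.
Each open branch fixes some atoms; the unmentioned ones are free. Counting distinct full assignments: branch {p2=true, p3=true, p4=true} (p1, p5) contributes 4 new; branch {p2=false, p3=true, p4=false} (p1, p5) contributes 4 new; branch {p3=true, p4=false} (p1, p2, p5) contributes 4 new; branch {p3=true, p5=true} (p1, p2, p4) contributes 2 new; branch {p3=true, p4=false} (p1, p2, p5) contributes 0 new; branch {p2=true, p3=false, p4=true} (p1, p5) contributes 4 new; branch {p1=true, p2=true, p3=false} (p4, p5) contributes 2 new; branch {p2=true, p4=true} (p1, p3, p5) contributes 0 new; branch {p2=true, p4=false} (p1, p3, p5) contributes 2 new; branch {p2=true, p5=true} (p1, p3, p4) contributes 0 new; branch {p2=true, p4=false} (p1, p3, p5) contributes 0 new. Total: 22.

22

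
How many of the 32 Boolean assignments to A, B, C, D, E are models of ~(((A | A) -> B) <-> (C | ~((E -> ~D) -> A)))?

10

Initial set: {~(((A | A) -> B) <-> (C | ~((E -> ~D) -> A)))}.
~(((A | A) -> B) <-> (C | ~((E -> ~D) -> A))): β-rule — branch into ((A | A) -> B), ~(C | ~((E -> ~D) -> A))  //  ~((A | A) -> B), (C | ~((E -> ~D) -> A)).
  branch 1 (add ((A | A) -> B), ~(C | ~((E -> ~D) -> A))):
    ~(C | ~((E -> ~D) -> A)): α-rule — add ~C, ~~((E -> ~D) -> A).
    ((A | A) -> B): β-rule — branch into ~(A | A)  //  B.
      branch 1.1 (add ~(A | A)):
        ~(A | A): α-rule — add ~A, ~A.
        ~~((E -> ~D) -> A): β-rule — branch into ~(E -> ~D)  //  A.
          branch 1.1.1 (add ~(E -> ~D)):
            ~(E -> ~D): α-rule — add E, ~~D.
            ○ open, literals {A=false, C=false, D=true, E=true}.
          branch 1.1.2 (add A):
            × closes — contains both A and ~A.
      branch 1.2 (add B):
        ~~((E -> ~D) -> A): β-rule — branch into ~(E -> ~D)  //  A.
          branch 1.2.1 (add ~(E -> ~D)):
            ~(E -> ~D): α-rule — add E, ~~D.
            ○ open, literals {B=true, C=false, D=true, E=true}.
          branch 1.2.2 (add A):
            ○ open, literals {A=true, B=true, C=false}.
  branch 2 (add ~((A | A) -> B), (C | ~((E -> ~D) -> A))):
    ~((A | A) -> B): α-rule — add (A | A), ~B.
    (C | ~((E -> ~D) -> A)): β-rule — branch into C  //  ~((E -> ~D) -> A).
      branch 2.1 (add C):
        (A | A): β-rule — branch into A  //  A.
          branch 2.1.1 (add A):
            ○ open, literals {A=true, B=false, C=true}.
          branch 2.1.2 (add A):
            ○ open, literals {A=true, B=false, C=true}.
      branch 2.2 (add ~((E -> ~D) -> A)):
        ~((E -> ~D) -> A): α-rule — add (E -> ~D), ~A.
        (A | A): β-rule — branch into A  //  A.
          branch 2.2.1 (add A):
            × closes — contains both A and ~A.
          branch 2.2.2 (add A):
            × closes — contains both A and ~A.
3 branches closed, 5 open.
Each open branch fixes some atoms; the unmentioned ones are free. Counting distinct full assignments: branch {A=false, C=false, D=true, E=true} (B) contributes 2 new; branch {B=true, C=false, D=true, E=true} (A) contributes 1 new; branch {A=true, B=true, C=false} (D, E) contributes 3 new; branch {A=true, B=false, C=true} (D, E) contributes 4 new; branch {A=true, B=false, C=true} (D, E) contributes 0 new. Total: 10.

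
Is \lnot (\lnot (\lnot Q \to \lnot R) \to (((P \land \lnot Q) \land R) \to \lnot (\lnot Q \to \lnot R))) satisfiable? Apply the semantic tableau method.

Unsatisfiable

Initial set: {T \lnot (\lnot (\lnot Q \to \lnot R) \to (((P \land \lnot Q) \land R) \to \lnot (\lnot Q \to \lnot R)))}.
T \lnot (\lnot (\lnot Q \to \lnot R) \to (((P \land \lnot Q) \land R) \to \lnot (\lnot Q \to \lnot R))): α-rule — add T \lnot (\lnot Q \to \lnot R), F (((P \land \lnot Q) \land R) \to \lnot (\lnot Q \to \lnot R)).
T \lnot (\lnot Q \to \lnot R): α-rule — add T \lnot Q, F \lnot R.
F (((P \land \lnot Q) \land R) \to \lnot (\lnot Q \to \lnot R)): α-rule — add T ((P \land \lnot Q) \land R), F \lnot (\lnot Q \to \lnot R).
T ((P \land \lnot Q) \land R): α-rule — add T (P \land \lnot Q), T R.
T (P \land \lnot Q): α-rule — add T P, T \lnot Q.
F \lnot (\lnot Q \to \lnot R): β-rule — branch into F \lnot Q  //  T \lnot R.
  branch 1 (add F \lnot Q):
    × closes — contains both Q and \lnot Q.
  branch 2 (add T \lnot R):
    × closes — contains both R and \lnot R.
All 2 branches close.
Every branch closed; the formula is unsatisfiable.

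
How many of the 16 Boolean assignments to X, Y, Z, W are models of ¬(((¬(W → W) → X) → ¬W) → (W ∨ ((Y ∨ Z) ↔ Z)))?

Initial set: {¬(((¬(W → W) → X) → ¬W) → (W ∨ ((Y ∨ Z) ↔ Z)))}.
¬(((¬(W → W) → X) → ¬W) → (W ∨ ((Y ∨ Z) ↔ Z))): α-rule — add ((¬(W → W) → X) → ¬W), ¬(W ∨ ((Y ∨ Z) ↔ Z)).
¬(W ∨ ((Y ∨ Z) ↔ Z)): α-rule — add ¬W, ¬((Y ∨ Z) ↔ Z).
((¬(W → W) → X) → ¬W): β-rule — branch into ¬(¬(W → W) → X)  //  ¬W.
  branch 1 (add ¬(¬(W → W) → X)):
    ¬(¬(W → W) → X): α-rule — add ¬(W → W), ¬X.
    ¬(W → W): α-rule — add W, ¬W.
    × closes — contains both W and ¬W.
  branch 2 (add ¬W):
    ¬((Y ∨ Z) ↔ Z): β-rule — branch into (Y ∨ Z), ¬Z  //  ¬(Y ∨ Z), Z.
      branch 2.1 (add (Y ∨ Z), ¬Z):
        (Y ∨ Z): β-rule — branch into Y  //  Z.
          branch 2.1.1 (add Y):
            ○ open, literals {W=0, Y=1, Z=0}.
          branch 2.1.2 (add Z):
            × closes — contains both Z and ¬Z.
      branch 2.2 (add ¬(Y ∨ Z), Z):
        ¬(Y ∨ Z): α-rule — add ¬Y, ¬Z.
        × closes — contains both Z and ¬Z.
3 branches closed, 1 open.
Each open branch fixes some atoms; the unmentioned ones are free. Counting distinct full assignments: branch {W=0, Y=1, Z=0} (X) contributes 2 new. Total: 2.

2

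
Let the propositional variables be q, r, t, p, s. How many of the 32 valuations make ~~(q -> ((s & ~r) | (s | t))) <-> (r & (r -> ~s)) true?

8

Initial set: {(~~(q -> ((s & ~r) | (s | t))) <-> (r & (r -> ~s)))}.
(~~(q -> ((s & ~r) | (s | t))) <-> (r & (r -> ~s))): β-rule — branch into ~~(q -> ((s & ~r) | (s | t))), (r & (r -> ~s))  //  ~~~(q -> ((s & ~r) | (s | t))), ~(r & (r -> ~s)).
  branch 1 (add ~~(q -> ((s & ~r) | (s | t))), (r & (r -> ~s))):
    ~~(q -> ((s & ~r) | (s | t))): drop double negation, giving (q -> ((s & ~r) | (s | t))).
    (r & (r -> ~s)): α-rule — add r, (r -> ~s).
    (q -> ((s & ~r) | (s | t))): β-rule — branch into ~q  //  ((s & ~r) | (s | t)).
      branch 1.1 (add ~q):
        (r -> ~s): β-rule — branch into ~r  //  ~s.
          branch 1.1.1 (add ~r):
            × closes — contains both r and ~r.
          branch 1.1.2 (add ~s):
            ○ open, literals {q=false, r=true, s=false}.
      branch 1.2 (add ((s & ~r) | (s | t))):
        (r -> ~s): β-rule — branch into ~r  //  ~s.
          branch 1.2.1 (add ~r):
            × closes — contains both r and ~r.
          branch 1.2.2 (add ~s):
            ((s & ~r) | (s | t)): β-rule — branch into (s & ~r)  //  (s | t).
              branch 1.2.2.1 (add (s & ~r)):
                (s & ~r): α-rule — add s, ~r.
                × closes — contains both s and ~s.
              branch 1.2.2.2 (add (s | t)):
                (s | t): β-rule — branch into s  //  t.
                  branch 1.2.2.2.1 (add s):
                    × closes — contains both s and ~s.
                  branch 1.2.2.2.2 (add t):
                    ○ open, literals {r=true, s=false, t=true}.
  branch 2 (add ~~~(q -> ((s & ~r) | (s | t))), ~(r & (r -> ~s))):
    ~~~(q -> ((s & ~r) | (s | t))): drop double negation, giving ~(q -> ((s & ~r) | (s | t))).
    ~(q -> ((s & ~r) | (s | t))): α-rule — add q, ~((s & ~r) | (s | t)).
    ~((s & ~r) | (s | t)): α-rule — add ~(s & ~r), ~(s | t).
    ~(s | t): α-rule — add ~s, ~t.
    ~(r & (r -> ~s)): β-rule — branch into ~r  //  ~(r -> ~s).
      branch 2.1 (add ~r):
        ~(s & ~r): β-rule — branch into ~s  //  ~~r.
          branch 2.1.1 (add ~s):
            ○ open, literals {q=true, r=false, s=false, t=false}.
          branch 2.1.2 (add ~~r):
            × closes — contains both r and ~r.
      branch 2.2 (add ~(r -> ~s)):
        ~(r -> ~s): α-rule — add r, ~~s.
        × closes — contains both s and ~s.
6 branches closed, 3 open.
Each open branch fixes some atoms; the unmentioned ones are free. Counting distinct full assignments: branch {q=false, r=true, s=false} (t, p) contributes 4 new; branch {r=true, s=false, t=true} (q, p) contributes 2 new; branch {q=true, r=false, s=false, t=false} (p) contributes 2 new. Total: 8.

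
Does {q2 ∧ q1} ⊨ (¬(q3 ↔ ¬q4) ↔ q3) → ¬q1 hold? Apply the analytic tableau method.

Initial set: {T (q2 ∧ q1); F ((¬(q3 ↔ ¬q4) ↔ q3) → ¬q1)}.
T (q2 ∧ q1): α-rule — add T q2, T q1.
F ((¬(q3 ↔ ¬q4) ↔ q3) → ¬q1): α-rule — add T (¬(q3 ↔ ¬q4) ↔ q3), F ¬q1.
T (¬(q3 ↔ ¬q4) ↔ q3): β-rule — branch into T ¬(q3 ↔ ¬q4), T q3  //  F ¬(q3 ↔ ¬q4), F q3.
  branch 1 (add T ¬(q3 ↔ ¬q4), T q3):
    T ¬(q3 ↔ ¬q4): β-rule — branch into T q3, F ¬q4  //  F q3, T ¬q4.
      branch 1.1 (add T q3, F ¬q4):
        ○ open, literals {q1=T, q2=T, q3=T, q4=T}.
      branch 1.2 (add F q3, T ¬q4):
        × closes — contains both q3 and ¬q3.
  branch 2 (add F ¬(q3 ↔ ¬q4), F q3):
    F ¬(q3 ↔ ¬q4): β-rule — branch into T q3, T ¬q4  //  F q3, F ¬q4.
      branch 2.1 (add T q3, T ¬q4):
        × closes — contains both q3 and ¬q3.
      branch 2.2 (add F q3, F ¬q4):
        ○ open, literals {q1=T, q2=T, q3=F, q4=T}.
2 branches closed, 2 open.
An open branch gives a countermodel: q1=T, q2=T, q3=T, q4=T (unmentioned atoms arbitrary); the premises hold there but the conclusion fails.

No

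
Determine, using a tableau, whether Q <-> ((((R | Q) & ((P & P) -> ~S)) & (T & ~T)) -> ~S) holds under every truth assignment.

Assume the negation and expand:
Initial set: {~(Q <-> ((((R | Q) & ((P & P) -> ~S)) & (T & ~T)) -> ~S))}.
~(Q <-> ((((R | Q) & ((P & P) -> ~S)) & (T & ~T)) -> ~S)): β-rule — branch into Q, ~((((R | Q) & ((P & P) -> ~S)) & (T & ~T)) -> ~S)  //  ~Q, ((((R | Q) & ((P & P) -> ~S)) & (T & ~T)) -> ~S).
  branch 1 (add Q, ~((((R | Q) & ((P & P) -> ~S)) & (T & ~T)) -> ~S)):
    ~((((R | Q) & ((P & P) -> ~S)) & (T & ~T)) -> ~S): α-rule — add (((R | Q) & ((P & P) -> ~S)) & (T & ~T)), ~~S.
    (((R | Q) & ((P & P) -> ~S)) & (T & ~T)): α-rule — add ((R | Q) & ((P & P) -> ~S)), (T & ~T).
    ((R | Q) & ((P & P) -> ~S)): α-rule — add (R | Q), ((P & P) -> ~S).
    (T & ~T): α-rule — add T, ~T.
    × closes — contains both T and ~T.
  branch 2 (add ~Q, ((((R | Q) & ((P & P) -> ~S)) & (T & ~T)) -> ~S)):
    ((((R | Q) & ((P & P) -> ~S)) & (T & ~T)) -> ~S): β-rule — branch into ~(((R | Q) & ((P & P) -> ~S)) & (T & ~T))  //  ~S.
      branch 2.1 (add ~(((R | Q) & ((P & P) -> ~S)) & (T & ~T))):
        ~(((R | Q) & ((P & P) -> ~S)) & (T & ~T)): β-rule — branch into ~((R | Q) & ((P & P) -> ~S))  //  ~(T & ~T).
          branch 2.1.1 (add ~((R | Q) & ((P & P) -> ~S))):
            ~((R | Q) & ((P & P) -> ~S)): β-rule — branch into ~(R | Q)  //  ~((P & P) -> ~S).
              branch 2.1.1.1 (add ~(R | Q)):
                ~(R | Q): α-rule — add ~R, ~Q.
                ○ open, literals {Q=F, R=F}.
              branch 2.1.1.2 (add ~((P & P) -> ~S)):
                ~((P & P) -> ~S): α-rule — add (P & P), ~~S.
                (P & P): α-rule — add P, P.
                ○ open, literals {P=T, Q=F, S=T}.
          branch 2.1.2 (add ~(T & ~T)):
            ~(T & ~T): β-rule — branch into ~T  //  ~~T.
              branch 2.1.2.1 (add ~T):
                ○ open, literals {Q=F, T=F}.
              branch 2.1.2.2 (add ~~T):
                ○ open, literals {Q=F, T=T}.
      branch 2.2 (add ~S):
        ○ open, literals {Q=F, S=F}.
1 branch closed, 5 open.
An open branch gives a countermodel: Q=F, R=F (unmentioned atoms arbitrary); under it the original formula is false.

Not valid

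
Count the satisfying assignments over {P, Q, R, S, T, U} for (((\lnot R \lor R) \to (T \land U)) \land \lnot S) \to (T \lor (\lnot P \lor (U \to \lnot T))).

64

Initial set: {((((\lnot R \lor R) \to (T \land U)) \land \lnot S) \to (T \lor (\lnot P \lor (U \to \lnot T))))}.
((((\lnot R \lor R) \to (T \land U)) \land \lnot S) \to (T \lor (\lnot P \lor (U \to \lnot T)))): β-rule — branch into \lnot (((\lnot R \lor R) \to (T \land U)) \land \lnot S)  //  (T \lor (\lnot P \lor (U \to \lnot T))).
  branch 1 (add \lnot (((\lnot R \lor R) \to (T \land U)) \land \lnot S)):
    \lnot (((\lnot R \lor R) \to (T \land U)) \land \lnot S): β-rule — branch into \lnot ((\lnot R \lor R) \to (T \land U))  //  \lnot \lnot S.
      branch 1.1 (add \lnot ((\lnot R \lor R) \to (T \land U))):
        \lnot ((\lnot R \lor R) \to (T \land U)): α-rule — add (\lnot R \lor R), \lnot (T \land U).
        (\lnot R \lor R): β-rule — branch into \lnot R  //  R.
          branch 1.1.1 (add \lnot R):
            \lnot (T \land U): β-rule — branch into \lnot T  //  \lnot U.
              branch 1.1.1.1 (add \lnot T):
                ○ open, literals {R=F, T=F}.
              branch 1.1.1.2 (add \lnot U):
                ○ open, literals {R=F, U=F}.
          branch 1.1.2 (add R):
            \lnot (T \land U): β-rule — branch into \lnot T  //  \lnot U.
              branch 1.1.2.1 (add \lnot T):
                ○ open, literals {R=T, T=F}.
              branch 1.1.2.2 (add \lnot U):
                ○ open, literals {R=T, U=F}.
      branch 1.2 (add \lnot \lnot S):
        ○ open, literals {S=T}.
  branch 2 (add (T \lor (\lnot P \lor (U \to \lnot T)))):
    (T \lor (\lnot P \lor (U \to \lnot T))): β-rule — branch into T  //  (\lnot P \lor (U \to \lnot T)).
      branch 2.1 (add T):
        ○ open, literals {T=T}.
      branch 2.2 (add (\lnot P \lor (U \to \lnot T))):
        (\lnot P \lor (U \to \lnot T)): β-rule — branch into \lnot P  //  (U \to \lnot T).
          branch 2.2.1 (add \lnot P):
            ○ open, literals {P=F}.
          branch 2.2.2 (add (U \to \lnot T)):
            (U \to \lnot T): β-rule — branch into \lnot U  //  \lnot T.
              branch 2.2.2.1 (add \lnot U):
                ○ open, literals {U=F}.
              branch 2.2.2.2 (add \lnot T):
                ○ open, literals {T=F}.
0 branches closed, 9 open.
Each open branch fixes some atoms; the unmentioned ones are free. Counting distinct full assignments: branch {R=F, T=F} (P, Q, S, U) contributes 16 new; branch {R=F, U=F} (P, Q, S, T) contributes 8 new; branch {R=T, T=F} (P, Q, S, U) contributes 16 new; branch {R=T, U=F} (P, Q, S, T) contributes 8 new; branch {S=T} (P, Q, R, T, U) contributes 8 new; branch {T=T} (P, Q, R, S, U) contributes 8 new; branch {P=F} (Q, R, S, T, U) contributes 0 new; branch {U=F} (P, Q, R, S, T) contributes 0 new; branch {T=F} (P, Q, R, S, U) contributes 0 new. Total: 64.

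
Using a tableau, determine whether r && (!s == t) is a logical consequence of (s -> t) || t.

No

Initial set: {((s -> t) || t); !(r && (!s == t))}.
((s -> t) || t): β-rule — branch into (s -> t)  //  t.
  branch 1 (add (s -> t)):
    !(r && (!s == t)): β-rule — branch into !r  //  !(!s == t).
      branch 1.1 (add !r):
        (s -> t): β-rule — branch into !s  //  t.
          branch 1.1.1 (add !s):
            ○ open, literals {r=0, s=0}.
          branch 1.1.2 (add t):
            ○ open, literals {r=0, t=1}.
      branch 1.2 (add !(!s == t)):
        (s -> t): β-rule — branch into !s  //  t.
          branch 1.2.1 (add !s):
            !(!s == t): β-rule — branch into !s, !t  //  !!s, t.
              branch 1.2.1.1 (add !s, !t):
                ○ open, literals {s=0, t=0}.
              branch 1.2.1.2 (add !!s, t):
                × closes — contains both s and !s.
          branch 1.2.2 (add t):
            !(!s == t): β-rule — branch into !s, !t  //  !!s, t.
              branch 1.2.2.1 (add !s, !t):
                × closes — contains both t and !t.
              branch 1.2.2.2 (add !!s, t):
                ○ open, literals {s=1, t=1}.
  branch 2 (add t):
    !(r && (!s == t)): β-rule — branch into !r  //  !(!s == t).
      branch 2.1 (add !r):
        ○ open, literals {r=0, t=1}.
      branch 2.2 (add !(!s == t)):
        !(!s == t): β-rule — branch into !s, !t  //  !!s, t.
          branch 2.2.1 (add !s, !t):
            × closes — contains both t and !t.
          branch 2.2.2 (add !!s, t):
            ○ open, literals {s=1, t=1}.
3 branches closed, 6 open.
An open branch gives a countermodel: r=0, s=0 (unmentioned atoms arbitrary); the premises hold there but the conclusion fails.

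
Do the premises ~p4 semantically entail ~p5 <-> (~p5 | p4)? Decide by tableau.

Yes

Initial set: {~p4; ~(~p5 <-> (~p5 | p4))}.
~(~p5 <-> (~p5 | p4)): β-rule — branch into ~p5, ~(~p5 | p4)  //  ~~p5, (~p5 | p4).
  branch 1 (add ~p5, ~(~p5 | p4)):
    ~(~p5 | p4): α-rule — add ~~p5, ~p4.
    × closes — contains both p5 and ~p5.
  branch 2 (add ~~p5, (~p5 | p4)):
    (~p5 | p4): β-rule — branch into ~p5  //  p4.
      branch 2.1 (add ~p5):
        × closes — contains both p5 and ~p5.
      branch 2.2 (add p4):
        × closes — contains both p4 and ~p4.
All 3 branches close.
Every branch closed, so the premises entail the conclusion.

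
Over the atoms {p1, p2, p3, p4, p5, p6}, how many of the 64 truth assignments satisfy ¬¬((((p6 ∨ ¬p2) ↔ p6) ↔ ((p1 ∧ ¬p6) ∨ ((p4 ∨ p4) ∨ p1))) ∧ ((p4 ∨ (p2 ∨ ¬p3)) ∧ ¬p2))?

12

Initial set: {¬¬((((p6 ∨ ¬p2) ↔ p6) ↔ ((p1 ∧ ¬p6) ∨ ((p4 ∨ p4) ∨ p1))) ∧ ((p4 ∨ (p2 ∨ ¬p3)) ∧ ¬p2))}.
¬¬((((p6 ∨ ¬p2) ↔ p6) ↔ ((p1 ∧ ¬p6) ∨ ((p4 ∨ p4) ∨ p1))) ∧ ((p4 ∨ (p2 ∨ ¬p3)) ∧ ¬p2)): drop double negation, giving ((((p6 ∨ ¬p2) ↔ p6) ↔ ((p1 ∧ ¬p6) ∨ ((p4 ∨ p4) ∨ p1))) ∧ ((p4 ∨ (p2 ∨ ¬p3)) ∧ ¬p2)).
((((p6 ∨ ¬p2) ↔ p6) ↔ ((p1 ∧ ¬p6) ∨ ((p4 ∨ p4) ∨ p1))) ∧ ((p4 ∨ (p2 ∨ ¬p3)) ∧ ¬p2)): α-rule — add (((p6 ∨ ¬p2) ↔ p6) ↔ ((p1 ∧ ¬p6) ∨ ((p4 ∨ p4) ∨ p1))), ((p4 ∨ (p2 ∨ ¬p3)) ∧ ¬p2).
((p4 ∨ (p2 ∨ ¬p3)) ∧ ¬p2): α-rule — add (p4 ∨ (p2 ∨ ¬p3)), ¬p2.
(((p6 ∨ ¬p2) ↔ p6) ↔ ((p1 ∧ ¬p6) ∨ ((p4 ∨ p4) ∨ p1))): β-rule — branch into ((p6 ∨ ¬p2) ↔ p6), ((p1 ∧ ¬p6) ∨ ((p4 ∨ p4) ∨ p1))  //  ¬((p6 ∨ ¬p2) ↔ p6), ¬((p1 ∧ ¬p6) ∨ ((p4 ∨ p4) ∨ p1)).
  branch 1 (add ((p6 ∨ ¬p2) ↔ p6), ((p1 ∧ ¬p6) ∨ ((p4 ∨ p4) ∨ p1))):
    (p4 ∨ (p2 ∨ ¬p3)): β-rule — branch into p4  //  (p2 ∨ ¬p3).
      branch 1.1 (add p4):
        ((p6 ∨ ¬p2) ↔ p6): β-rule — branch into (p6 ∨ ¬p2), p6  //  ¬(p6 ∨ ¬p2), ¬p6.
          branch 1.1.1 (add (p6 ∨ ¬p2), p6):
            ((p1 ∧ ¬p6) ∨ ((p4 ∨ p4) ∨ p1)): β-rule — branch into (p1 ∧ ¬p6)  //  ((p4 ∨ p4) ∨ p1).
              branch 1.1.1.1 (add (p1 ∧ ¬p6)):
                (p1 ∧ ¬p6): α-rule — add p1, ¬p6.
                × closes — contains both p6 and ¬p6.
              branch 1.1.1.2 (add ((p4 ∨ p4) ∨ p1)):
                (p6 ∨ ¬p2): β-rule — branch into p6  //  ¬p2.
                  branch 1.1.1.2.1 (add p6):
                    ((p4 ∨ p4) ∨ p1): β-rule — branch into (p4 ∨ p4)  //  p1.
                      branch 1.1.1.2.1.1 (add (p4 ∨ p4)):
                        (p4 ∨ p4): β-rule — branch into p4  //  p4.
                          branch 1.1.1.2.1.1.1 (add p4):
                            ○ open, literals {p2=0, p4=1, p6=1}.
                          branch 1.1.1.2.1.1.2 (add p4):
                            ○ open, literals {p2=0, p4=1, p6=1}.
                      branch 1.1.1.2.1.2 (add p1):
                        ○ open, literals {p1=1, p2=0, p4=1, p6=1}.
                  branch 1.1.1.2.2 (add ¬p2):
                    ((p4 ∨ p4) ∨ p1): β-rule — branch into (p4 ∨ p4)  //  p1.
                      branch 1.1.1.2.2.1 (add (p4 ∨ p4)):
                        (p4 ∨ p4): β-rule — branch into p4  //  p4.
                          branch 1.1.1.2.2.1.1 (add p4):
                            ○ open, literals {p2=0, p4=1, p6=1}.
                          branch 1.1.1.2.2.1.2 (add p4):
                            ○ open, literals {p2=0, p4=1, p6=1}.
                      branch 1.1.1.2.2.2 (add p1):
                        ○ open, literals {p1=1, p2=0, p4=1, p6=1}.
          branch 1.1.2 (add ¬(p6 ∨ ¬p2), ¬p6):
            ¬(p6 ∨ ¬p2): α-rule — add ¬p6, ¬¬p2.
            × closes — contains both p2 and ¬p2.
      branch 1.2 (add (p2 ∨ ¬p3)):
        ((p6 ∨ ¬p2) ↔ p6): β-rule — branch into (p6 ∨ ¬p2), p6  //  ¬(p6 ∨ ¬p2), ¬p6.
          branch 1.2.1 (add (p6 ∨ ¬p2), p6):
            ((p1 ∧ ¬p6) ∨ ((p4 ∨ p4) ∨ p1)): β-rule — branch into (p1 ∧ ¬p6)  //  ((p4 ∨ p4) ∨ p1).
              branch 1.2.1.1 (add (p1 ∧ ¬p6)):
                (p1 ∧ ¬p6): α-rule — add p1, ¬p6.
                × closes — contains both p6 and ¬p6.
              branch 1.2.1.2 (add ((p4 ∨ p4) ∨ p1)):
                (p2 ∨ ¬p3): β-rule — branch into p2  //  ¬p3.
                  branch 1.2.1.2.1 (add p2):
                    × closes — contains both p2 and ¬p2.
                  branch 1.2.1.2.2 (add ¬p3):
                    (p6 ∨ ¬p2): β-rule — branch into p6  //  ¬p2.
                      branch 1.2.1.2.2.1 (add p6):
                        ((p4 ∨ p4) ∨ p1): β-rule — branch into (p4 ∨ p4)  //  p1.
                          branch 1.2.1.2.2.1.1 (add (p4 ∨ p4)):
                            (p4 ∨ p4): β-rule — branch into p4  //  p4.
                              branch 1.2.1.2.2.1.1.1 (add p4):
                                ○ open, literals {p2=0, p3=0, p4=1, p6=1}.
                              branch 1.2.1.2.2.1.1.2 (add p4):
                                ○ open, literals {p2=0, p3=0, p4=1, p6=1}.
                          branch 1.2.1.2.2.1.2 (add p1):
                            ○ open, literals {p1=1, p2=0, p3=0, p6=1}.
                      branch 1.2.1.2.2.2 (add ¬p2):
                        ((p4 ∨ p4) ∨ p1): β-rule — branch into (p4 ∨ p4)  //  p1.
                          branch 1.2.1.2.2.2.1 (add (p4 ∨ p4)):
                            (p4 ∨ p4): β-rule — branch into p4  //  p4.
                              branch 1.2.1.2.2.2.1.1 (add p4):
                                ○ open, literals {p2=0, p3=0, p4=1, p6=1}.
                              branch 1.2.1.2.2.2.1.2 (add p4):
                                ○ open, literals {p2=0, p3=0, p4=1, p6=1}.
                          branch 1.2.1.2.2.2.2 (add p1):
                            ○ open, literals {p1=1, p2=0, p3=0, p6=1}.
          branch 1.2.2 (add ¬(p6 ∨ ¬p2), ¬p6):
            ¬(p6 ∨ ¬p2): α-rule — add ¬p6, ¬¬p2.
            × closes — contains both p2 and ¬p2.
  branch 2 (add ¬((p6 ∨ ¬p2) ↔ p6), ¬((p1 ∧ ¬p6) ∨ ((p4 ∨ p4) ∨ p1))):
    ¬((p1 ∧ ¬p6) ∨ ((p4 ∨ p4) ∨ p1)): α-rule — add ¬(p1 ∧ ¬p6), ¬((p4 ∨ p4) ∨ p1).
    ¬((p4 ∨ p4) ∨ p1): α-rule — add ¬(p4 ∨ p4), ¬p1.
    ¬(p4 ∨ p4): α-rule — add ¬p4, ¬p4.
    (p4 ∨ (p2 ∨ ¬p3)): β-rule — branch into p4  //  (p2 ∨ ¬p3).
      branch 2.1 (add p4):
        × closes — contains both p4 and ¬p4.
      branch 2.2 (add (p2 ∨ ¬p3)):
        ¬((p6 ∨ ¬p2) ↔ p6): β-rule — branch into (p6 ∨ ¬p2), ¬p6  //  ¬(p6 ∨ ¬p2), p6.
          branch 2.2.1 (add (p6 ∨ ¬p2), ¬p6):
            ¬(p1 ∧ ¬p6): β-rule — branch into ¬p1  //  ¬¬p6.
              branch 2.2.1.1 (add ¬p1):
                (p2 ∨ ¬p3): β-rule — branch into p2  //  ¬p3.
                  branch 2.2.1.1.1 (add p2):
                    × closes — contains both p2 and ¬p2.
                  branch 2.2.1.1.2 (add ¬p3):
                    (p6 ∨ ¬p2): β-rule — branch into p6  //  ¬p2.
                      branch 2.2.1.1.2.1 (add p6):
                        × closes — contains both p6 and ¬p6.
                      branch 2.2.1.1.2.2 (add ¬p2):
                        ○ open, literals {p1=0, p2=0, p3=0, p4=0, p6=0}.
              branch 2.2.1.2 (add ¬¬p6):
                × closes — contains both p6 and ¬p6.
          branch 2.2.2 (add ¬(p6 ∨ ¬p2), p6):
            ¬(p6 ∨ ¬p2): α-rule — add ¬p6, ¬¬p2.
            × closes — contains both p6 and ¬p6.
10 branches closed, 13 open.
Each open branch fixes some atoms; the unmentioned ones are free. Counting distinct full assignments: branch {p2=0, p4=1, p6=1} (p1, p3, p5) contributes 8 new; branch {p2=0, p4=1, p6=1} (p1, p3, p5) contributes 0 new; branch {p1=1, p2=0, p4=1, p6=1} (p3, p5) contributes 0 new; branch {p2=0, p4=1, p6=1} (p1, p3, p5) contributes 0 new; branch {p2=0, p4=1, p6=1} (p1, p3, p5) contributes 0 new; branch {p1=1, p2=0, p4=1, p6=1} (p3, p5) contributes 0 new; branch {p2=0, p3=0, p4=1, p6=1} (p1, p5) contributes 0 new; branch {p2=0, p3=0, p4=1, p6=1} (p1, p5) contributes 0 new; branch {p1=1, p2=0, p3=0, p6=1} (p4, p5) contributes 2 new; branch {p2=0, p3=0, p4=1, p6=1} (p1, p5) contributes 0 new; branch {p2=0, p3=0, p4=1, p6=1} (p1, p5) contributes 0 new; branch {p1=1, p2=0, p3=0, p6=1} (p4, p5) contributes 0 new; branch {p1=0, p2=0, p3=0, p4=0, p6=0} (p5) contributes 2 new. Total: 12.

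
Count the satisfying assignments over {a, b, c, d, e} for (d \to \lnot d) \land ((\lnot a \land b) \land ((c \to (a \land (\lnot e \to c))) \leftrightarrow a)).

Initial set: {((d \to \lnot d) \land ((\lnot a \land b) \land ((c \to (a \land (\lnot e \to c))) \leftrightarrow a)))}.
((d \to \lnot d) \land ((\lnot a \land b) \land ((c \to (a \land (\lnot e \to c))) \leftrightarrow a))): α-rule — add (d \to \lnot d), ((\lnot a \land b) \land ((c \to (a \land (\lnot e \to c))) \leftrightarrow a)).
((\lnot a \land b) \land ((c \to (a \land (\lnot e \to c))) \leftrightarrow a)): α-rule — add (\lnot a \land b), ((c \to (a \land (\lnot e \to c))) \leftrightarrow a).
(\lnot a \land b): α-rule — add \lnot a, b.
(d \to \lnot d): β-rule — branch into \lnot d  //  \lnot d.
  branch 1 (add \lnot d):
    ((c \to (a \land (\lnot e \to c))) \leftrightarrow a): β-rule — branch into (c \to (a \land (\lnot e \to c))), a  //  \lnot (c \to (a \land (\lnot e \to c))), \lnot a.
      branch 1.1 (add (c \to (a \land (\lnot e \to c))), a):
        × closes — contains both a and \lnot a.
      branch 1.2 (add \lnot (c \to (a \land (\lnot e \to c))), \lnot a):
        \lnot (c \to (a \land (\lnot e \to c))): α-rule — add c, \lnot (a \land (\lnot e \to c)).
        \lnot (a \land (\lnot e \to c)): β-rule — branch into \lnot a  //  \lnot (\lnot e \to c).
          branch 1.2.1 (add \lnot a):
            ○ open, literals {a=false, b=true, c=true, d=false}.
          branch 1.2.2 (add \lnot (\lnot e \to c)):
            \lnot (\lnot e \to c): α-rule — add \lnot e, \lnot c.
            × closes — contains both c and \lnot c.
  branch 2 (add \lnot d):
    ((c \to (a \land (\lnot e \to c))) \leftrightarrow a): β-rule — branch into (c \to (a \land (\lnot e \to c))), a  //  \lnot (c \to (a \land (\lnot e \to c))), \lnot a.
      branch 2.1 (add (c \to (a \land (\lnot e \to c))), a):
        × closes — contains both a and \lnot a.
      branch 2.2 (add \lnot (c \to (a \land (\lnot e \to c))), \lnot a):
        \lnot (c \to (a \land (\lnot e \to c))): α-rule — add c, \lnot (a \land (\lnot e \to c)).
        \lnot (a \land (\lnot e \to c)): β-rule — branch into \lnot a  //  \lnot (\lnot e \to c).
          branch 2.2.1 (add \lnot a):
            ○ open, literals {a=false, b=true, c=true, d=false}.
          branch 2.2.2 (add \lnot (\lnot e \to c)):
            \lnot (\lnot e \to c): α-rule — add \lnot e, \lnot c.
            × closes — contains both c and \lnot c.
4 branches closed, 2 open.
Each open branch fixes some atoms; the unmentioned ones are free. Counting distinct full assignments: branch {a=false, b=true, c=true, d=false} (e) contributes 2 new; branch {a=false, b=true, c=true, d=false} (e) contributes 0 new. Total: 2.

2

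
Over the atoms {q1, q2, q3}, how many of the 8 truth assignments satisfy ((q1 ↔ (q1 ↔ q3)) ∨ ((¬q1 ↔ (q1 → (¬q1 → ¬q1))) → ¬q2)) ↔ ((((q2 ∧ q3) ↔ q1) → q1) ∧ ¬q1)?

2

Initial set: {T (((q1 ↔ (q1 ↔ q3)) ∨ ((¬q1 ↔ (q1 → (¬q1 → ¬q1))) → ¬q2)) ↔ ((((q2 ∧ q3) ↔ q1) → q1) ∧ ¬q1))}.
T (((q1 ↔ (q1 ↔ q3)) ∨ ((¬q1 ↔ (q1 → (¬q1 → ¬q1))) → ¬q2)) ↔ ((((q2 ∧ q3) ↔ q1) → q1) ∧ ¬q1)): β-rule — branch into T ((q1 ↔ (q1 ↔ q3)) ∨ ((¬q1 ↔ (q1 → (¬q1 → ¬q1))) → ¬q2)), T ((((q2 ∧ q3) ↔ q1) → q1) ∧ ¬q1)  //  F ((q1 ↔ (q1 ↔ q3)) ∨ ((¬q1 ↔ (q1 → (¬q1 → ¬q1))) → ¬q2)), F ((((q2 ∧ q3) ↔ q1) → q1) ∧ ¬q1).
  branch 1 (add T ((q1 ↔ (q1 ↔ q3)) ∨ ((¬q1 ↔ (q1 → (¬q1 → ¬q1))) → ¬q2)), T ((((q2 ∧ q3) ↔ q1) → q1) ∧ ¬q1)):
    T ((((q2 ∧ q3) ↔ q1) → q1) ∧ ¬q1): α-rule — add T (((q2 ∧ q3) ↔ q1) → q1), T ¬q1.
    T ((q1 ↔ (q1 ↔ q3)) ∨ ((¬q1 ↔ (q1 → (¬q1 → ¬q1))) → ¬q2)): β-rule — branch into T (q1 ↔ (q1 ↔ q3))  //  T ((¬q1 ↔ (q1 → (¬q1 → ¬q1))) → ¬q2).
      branch 1.1 (add T (q1 ↔ (q1 ↔ q3))):
        T (((q2 ∧ q3) ↔ q1) → q1): β-rule — branch into F ((q2 ∧ q3) ↔ q1)  //  T q1.
          branch 1.1.1 (add F ((q2 ∧ q3) ↔ q1)):
            T (q1 ↔ (q1 ↔ q3)): β-rule — branch into T q1, T (q1 ↔ q3)  //  F q1, F (q1 ↔ q3).
              branch 1.1.1.1 (add T q1, T (q1 ↔ q3)):
                × closes — contains both q1 and ¬q1.
              branch 1.1.1.2 (add F q1, F (q1 ↔ q3)):
                F ((q2 ∧ q3) ↔ q1): β-rule — branch into T (q2 ∧ q3), F q1  //  F (q2 ∧ q3), T q1.
                  branch 1.1.1.2.1 (add T (q2 ∧ q3), F q1):
                    T (q2 ∧ q3): α-rule — add T q2, T q3.
                    F (q1 ↔ q3): β-rule — branch into T q1, F q3  //  F q1, T q3.
                      branch 1.1.1.2.1.1 (add T q1, F q3):
                        × closes — contains both q1 and ¬q1.
                      branch 1.1.1.2.1.2 (add F q1, T q3):
                        ○ open, literals {q1=false, q2=true, q3=true}.
                  branch 1.1.1.2.2 (add F (q2 ∧ q3), T q1):
                    × closes — contains both q1 and ¬q1.
          branch 1.1.2 (add T q1):
            × closes — contains both q1 and ¬q1.
      branch 1.2 (add T ((¬q1 ↔ (q1 → (¬q1 → ¬q1))) → ¬q2)):
        T (((q2 ∧ q3) ↔ q1) → q1): β-rule — branch into F ((q2 ∧ q3) ↔ q1)  //  T q1.
          branch 1.2.1 (add F ((q2 ∧ q3) ↔ q1)):
            T ((¬q1 ↔ (q1 → (¬q1 → ¬q1))) → ¬q2): β-rule — branch into F (¬q1 ↔ (q1 → (¬q1 → ¬q1)))  //  T ¬q2.
              branch 1.2.1.1 (add F (¬q1 ↔ (q1 → (¬q1 → ¬q1)))):
                F ((q2 ∧ q3) ↔ q1): β-rule — branch into T (q2 ∧ q3), F q1  //  F (q2 ∧ q3), T q1.
                  branch 1.2.1.1.1 (add T (q2 ∧ q3), F q1):
                    T (q2 ∧ q3): α-rule — add T q2, T q3.
                    F (¬q1 ↔ (q1 → (¬q1 → ¬q1))): β-rule — branch into T ¬q1, F (q1 → (¬q1 → ¬q1))  //  F ¬q1, T (q1 → (¬q1 → ¬q1)).
                      branch 1.2.1.1.1.1 (add T ¬q1, F (q1 → (¬q1 → ¬q1))):
                        F (q1 → (¬q1 → ¬q1)): α-rule — add T q1, F (¬q1 → ¬q1).
                        × closes — contains both q1 and ¬q1.
                      branch 1.2.1.1.1.2 (add F ¬q1, T (q1 → (¬q1 → ¬q1))):
                        × closes — contains both q1 and ¬q1.
                  branch 1.2.1.1.2 (add F (q2 ∧ q3), T q1):
                    × closes — contains both q1 and ¬q1.
              branch 1.2.1.2 (add T ¬q2):
                F ((q2 ∧ q3) ↔ q1): β-rule — branch into T (q2 ∧ q3), F q1  //  F (q2 ∧ q3), T q1.
                  branch 1.2.1.2.1 (add T (q2 ∧ q3), F q1):
                    T (q2 ∧ q3): α-rule — add T q2, T q3.
                    × closes — contains both q2 and ¬q2.
                  branch 1.2.1.2.2 (add F (q2 ∧ q3), T q1):
                    × closes — contains both q1 and ¬q1.
          branch 1.2.2 (add T q1):
            × closes — contains both q1 and ¬q1.
  branch 2 (add F ((q1 ↔ (q1 ↔ q3)) ∨ ((¬q1 ↔ (q1 → (¬q1 → ¬q1))) → ¬q2)), F ((((q2 ∧ q3) ↔ q1) → q1) ∧ ¬q1)):
    F ((q1 ↔ (q1 ↔ q3)) ∨ ((¬q1 ↔ (q1 → (¬q1 → ¬q1))) → ¬q2)): α-rule — add F (q1 ↔ (q1 ↔ q3)), F ((¬q1 ↔ (q1 → (¬q1 → ¬q1))) → ¬q2).
    F ((¬q1 ↔ (q1 → (¬q1 → ¬q1))) → ¬q2): α-rule — add T (¬q1 ↔ (q1 → (¬q1 → ¬q1))), F ¬q2.
    F ((((q2 ∧ q3) ↔ q1) → q1) ∧ ¬q1): β-rule — branch into F (((q2 ∧ q3) ↔ q1) → q1)  //  F ¬q1.
      branch 2.1 (add F (((q2 ∧ q3) ↔ q1) → q1)):
        F (((q2 ∧ q3) ↔ q1) → q1): α-rule — add T ((q2 ∧ q3) ↔ q1), F q1.
        F (q1 ↔ (q1 ↔ q3)): β-rule — branch into T q1, F (q1 ↔ q3)  //  F q1, T (q1 ↔ q3).
          branch 2.1.1 (add T q1, F (q1 ↔ q3)):
            × closes — contains both q1 and ¬q1.
          branch 2.1.2 (add F q1, T (q1 ↔ q3)):
            T (¬q1 ↔ (q1 → (¬q1 → ¬q1))): β-rule — branch into T ¬q1, T (q1 → (¬q1 → ¬q1))  //  F ¬q1, F (q1 → (¬q1 → ¬q1)).
              branch 2.1.2.1 (add T ¬q1, T (q1 → (¬q1 → ¬q1))):
                T ((q2 ∧ q3) ↔ q1): β-rule — branch into T (q2 ∧ q3), T q1  //  F (q2 ∧ q3), F q1.
                  branch 2.1.2.1.1 (add T (q2 ∧ q3), T q1):
                    × closes — contains both q1 and ¬q1.
                  branch 2.1.2.1.2 (add F (q2 ∧ q3), F q1):
                    T (q1 ↔ q3): β-rule — branch into T q1, T q3  //  F q1, F q3.
                      branch 2.1.2.1.2.1 (add T q1, T q3):
                        × closes — contains both q1 and ¬q1.
                      branch 2.1.2.1.2.2 (add F q1, F q3):
                        T (q1 → (¬q1 → ¬q1)): β-rule — branch into F q1  //  T (¬q1 → ¬q1).
                          branch 2.1.2.1.2.2.1 (add F q1):
                            F (q2 ∧ q3): β-rule — branch into F q2  //  F q3.
                              branch 2.1.2.1.2.2.1.1 (add F q2):
                                × closes — contains both q2 and ¬q2.
                              branch 2.1.2.1.2.2.1.2 (add F q3):
                                ○ open, literals {q1=false, q2=true, q3=false}.
                          branch 2.1.2.1.2.2.2 (add T (¬q1 → ¬q1)):
                            F (q2 ∧ q3): β-rule — branch into F q2  //  F q3.
                              branch 2.1.2.1.2.2.2.1 (add F q2):
                                × closes — contains both q2 and ¬q2.
                              branch 2.1.2.1.2.2.2.2 (add F q3):
                                T (¬q1 → ¬q1): β-rule — branch into F ¬q1  //  T ¬q1.
                                  branch 2.1.2.1.2.2.2.2.1 (add F ¬q1):
                                    × closes — contains both q1 and ¬q1.
                                  branch 2.1.2.1.2.2.2.2.2 (add T ¬q1):
                                    ○ open, literals {q1=false, q2=true, q3=false}.
              branch 2.1.2.2 (add F ¬q1, F (q1 → (¬q1 → ¬q1))):
                × closes — contains both q1 and ¬q1.
      branch 2.2 (add F ¬q1):
        F (q1 ↔ (q1 ↔ q3)): β-rule — branch into T q1, F (q1 ↔ q3)  //  F q1, T (q1 ↔ q3).
          branch 2.2.1 (add T q1, F (q1 ↔ q3)):
            T (¬q1 ↔ (q1 → (¬q1 → ¬q1))): β-rule — branch into T ¬q1, T (q1 → (¬q1 → ¬q1))  //  F ¬q1, F (q1 → (¬q1 → ¬q1)).
              branch 2.2.1.1 (add T ¬q1, T (q1 → (¬q1 → ¬q1))):
                × closes — contains both q1 and ¬q1.
              branch 2.2.1.2 (add F ¬q1, F (q1 → (¬q1 → ¬q1))):
                F (q1 → (¬q1 → ¬q1)): α-rule — add T q1, F (¬q1 → ¬q1).
                F (¬q1 → ¬q1): α-rule — add T ¬q1, F ¬q1.
                × closes — contains both q1 and ¬q1.
          branch 2.2.2 (add F q1, T (q1 ↔ q3)):
            × closes — contains both q1 and ¬q1.
20 branches closed, 3 open.
Each open branch fixes some atoms; the unmentioned ones are free. Counting distinct full assignments: branch {q1=false, q2=true, q3=true} (none free) contributes 1 new; branch {q1=false, q2=true, q3=false} (none free) contributes 1 new; branch {q1=false, q2=true, q3=false} (none free) contributes 0 new. Total: 2.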